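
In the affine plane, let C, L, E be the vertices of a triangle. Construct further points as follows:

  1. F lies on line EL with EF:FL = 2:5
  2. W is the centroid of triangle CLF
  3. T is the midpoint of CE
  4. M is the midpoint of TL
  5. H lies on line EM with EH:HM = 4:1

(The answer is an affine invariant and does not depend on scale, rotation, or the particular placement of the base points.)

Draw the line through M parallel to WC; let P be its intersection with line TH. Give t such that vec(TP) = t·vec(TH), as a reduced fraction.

t = 95/58

Work in coordinates with C = (0, 0), L = (1, 0), E = (0, 1).
1. F lies on line EL with EF:FL = 2:5 ⇒ F = (2/7, 5/7)
2. W is the centroid of triangle CLF ⇒ W = (3/7, 5/21)
3. T is the midpoint of CE ⇒ T = (0, 1/2)
4. M is the midpoint of TL ⇒ M = (1/2, 1/4)
5. H lies on line EM with EH:HM = 4:1 ⇒ H = (2/5, 2/5)
through M parallel to WC: direction (-3/7, -5/21); meets TH at P = (19/29, 39/116)
P = T + t·(H−T) with t = 95/58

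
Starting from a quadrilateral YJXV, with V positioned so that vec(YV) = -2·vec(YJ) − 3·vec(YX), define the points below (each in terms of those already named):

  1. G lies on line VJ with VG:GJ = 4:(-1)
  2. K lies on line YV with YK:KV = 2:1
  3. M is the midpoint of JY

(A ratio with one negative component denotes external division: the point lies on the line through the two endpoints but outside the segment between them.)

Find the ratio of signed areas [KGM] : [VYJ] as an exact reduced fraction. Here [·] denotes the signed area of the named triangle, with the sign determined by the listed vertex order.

Work in coordinates with Y = (0, 0), J = (1, 0), X = (0, 1), V = (-2, -3).
1. G lies on line VJ with VG:GJ = 4:(-1) ⇒ G = (2, 1)
2. K lies on line YV with YK:KV = 2:1 ⇒ K = (-4/3, -2)
3. M is the midpoint of JY ⇒ M = (1/2, 0)
2·[KGM] = 7/6, 2·[VYJ] = -3
[KGM]:[VYJ] = 7/6:-3 = -7/18

[KGM]:[VYJ] = -7/18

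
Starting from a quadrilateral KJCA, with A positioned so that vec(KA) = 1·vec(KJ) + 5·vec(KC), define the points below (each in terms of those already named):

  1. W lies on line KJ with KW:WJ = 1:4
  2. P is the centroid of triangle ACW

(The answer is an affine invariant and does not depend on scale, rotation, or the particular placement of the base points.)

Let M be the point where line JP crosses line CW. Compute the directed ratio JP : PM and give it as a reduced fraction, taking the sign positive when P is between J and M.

JP:PM = 1/3

Choose coordinates K = (0, 0), J = (1, 0), C = (0, 1), A = (1, 5).
1. W lies on line KJ with KW:WJ = 1:4 ⇒ W = (1/5, 0)
2. P is the centroid of triangle ACW ⇒ P = (2/5, 2)
line JP meets CW at M = (-7/5, 8)
P = J + t·(M−J) with t = 1/4, so JP:PM = 1/4:3/4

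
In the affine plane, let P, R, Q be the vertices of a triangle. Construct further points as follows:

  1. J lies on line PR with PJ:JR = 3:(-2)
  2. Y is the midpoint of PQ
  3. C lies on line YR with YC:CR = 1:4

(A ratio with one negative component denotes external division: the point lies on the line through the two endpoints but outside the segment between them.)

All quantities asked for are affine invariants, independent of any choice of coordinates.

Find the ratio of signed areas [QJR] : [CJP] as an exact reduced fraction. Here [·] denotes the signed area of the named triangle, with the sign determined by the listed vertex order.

[QJR]:[CJP] = 5/3

Choose coordinates P = (0, 0), R = (1, 0), Q = (0, 1).
1. J lies on line PR with PJ:JR = 3:(-2) ⇒ J = (3, 0)
2. Y is the midpoint of PQ ⇒ Y = (0, 1/2)
3. C lies on line YR with YC:CR = 1:4 ⇒ C = (1/5, 2/5)
2·[QJR] = -2, 2·[CJP] = -6/5
[QJR]:[CJP] = -2:-6/5 = 5/3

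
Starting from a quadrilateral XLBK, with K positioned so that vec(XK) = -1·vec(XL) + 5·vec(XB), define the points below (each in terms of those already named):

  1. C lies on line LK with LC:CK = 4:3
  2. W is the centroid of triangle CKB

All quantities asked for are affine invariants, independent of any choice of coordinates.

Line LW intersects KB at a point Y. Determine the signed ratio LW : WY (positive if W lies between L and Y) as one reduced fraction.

Choose coordinates X = (0, 0), L = (1, 0), B = (0, 1), K = (-1, 5).
1. C lies on line LK with LC:CK = 4:3 ⇒ C = (-1/7, 20/7)
2. W is the centroid of triangle CKB ⇒ W = (-8/21, 62/21)
line LW meets KB at Y = (-11/18, 31/9)
W = L + t·(Y−L) with t = 6/7, so LW:WY = 6/7:1/7

LW:WY = 6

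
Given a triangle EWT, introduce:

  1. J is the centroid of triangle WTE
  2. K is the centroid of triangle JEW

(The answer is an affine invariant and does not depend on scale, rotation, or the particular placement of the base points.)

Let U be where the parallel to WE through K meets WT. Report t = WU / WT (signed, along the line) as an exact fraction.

Choose coordinates E = (0, 0), W = (1, 0), T = (0, 1).
1. J is the centroid of triangle WTE ⇒ J = (1/3, 1/3)
2. K is the centroid of triangle JEW ⇒ K = (4/9, 1/9)
through K parallel to WE: direction (-1, 0); meets WT at U = (8/9, 1/9)
U = W + t·(T−W) with t = 1/9

t = 1/9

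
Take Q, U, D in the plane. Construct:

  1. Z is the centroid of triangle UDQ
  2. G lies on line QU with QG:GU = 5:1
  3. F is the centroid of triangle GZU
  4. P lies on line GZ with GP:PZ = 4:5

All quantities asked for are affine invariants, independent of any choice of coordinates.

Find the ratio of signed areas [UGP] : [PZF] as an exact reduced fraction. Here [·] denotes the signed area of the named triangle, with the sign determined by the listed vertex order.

Work in coordinates with Q = (0, 0), U = (1, 0), D = (0, 1).
1. Z is the centroid of triangle UDQ ⇒ Z = (1/3, 1/3)
2. G lies on line QU with QG:GU = 5:1 ⇒ G = (5/6, 0)
3. F is the centroid of triangle GZU ⇒ F = (13/18, 1/9)
4. P lies on line GZ with GP:PZ = 4:5 ⇒ P = (11/18, 4/27)
2·[UGP] = -2/81, 2·[PZF] = -5/486
[UGP]:[PZF] = -2/81:-5/486 = 12/5

[UGP]:[PZF] = 12/5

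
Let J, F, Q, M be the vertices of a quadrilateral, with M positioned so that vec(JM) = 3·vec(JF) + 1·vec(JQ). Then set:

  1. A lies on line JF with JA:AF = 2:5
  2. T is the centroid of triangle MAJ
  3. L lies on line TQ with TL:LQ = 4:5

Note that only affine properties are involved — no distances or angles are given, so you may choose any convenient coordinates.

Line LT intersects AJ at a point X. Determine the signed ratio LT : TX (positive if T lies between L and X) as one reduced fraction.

LT:TX = 8/9

Work in coordinates with J = (0, 0), F = (1, 0), Q = (0, 1), M = (3, 1).
1. A lies on line JF with JA:AF = 2:5 ⇒ A = (2/7, 0)
2. T is the centroid of triangle MAJ ⇒ T = (23/21, 1/3)
3. L lies on line TQ with TL:LQ = 4:5 ⇒ L = (115/189, 17/27)
line LT meets AJ at X = (23/14, 0)
T = L + t·(X−L) with t = 8/17, so LT:TX = 8/17:9/17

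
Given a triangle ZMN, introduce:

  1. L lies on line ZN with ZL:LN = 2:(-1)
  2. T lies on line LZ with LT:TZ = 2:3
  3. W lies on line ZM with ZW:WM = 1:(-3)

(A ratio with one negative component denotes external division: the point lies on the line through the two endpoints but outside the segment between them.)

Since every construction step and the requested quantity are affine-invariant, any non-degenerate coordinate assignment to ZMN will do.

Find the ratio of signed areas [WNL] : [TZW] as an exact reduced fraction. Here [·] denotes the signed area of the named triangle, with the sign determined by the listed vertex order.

Choose coordinates Z = (0, 0), M = (1, 0), N = (0, 1).
1. L lies on line ZN with ZL:LN = 2:(-1) ⇒ L = (0, 2)
2. T lies on line LZ with LT:TZ = 2:3 ⇒ T = (0, 6/5)
3. W lies on line ZM with ZW:WM = 1:(-3) ⇒ W = (-1/2, 0)
2·[WNL] = 1/2, 2·[TZW] = -3/5
[WNL]:[TZW] = 1/2:-3/5 = -5/6

[WNL]:[TZW] = -5/6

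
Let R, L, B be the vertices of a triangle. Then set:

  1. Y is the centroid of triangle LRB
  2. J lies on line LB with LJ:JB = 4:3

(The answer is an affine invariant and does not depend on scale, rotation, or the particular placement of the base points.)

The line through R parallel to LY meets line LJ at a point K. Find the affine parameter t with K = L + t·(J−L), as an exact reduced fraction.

Set R = (0, 0), L = (1, 0), B = (0, 1); any affine frame gives the same invariant.
1. Y is the centroid of triangle LRB ⇒ Y = (1/3, 1/3)
2. J lies on line LB with LJ:JB = 4:3 ⇒ J = (3/7, 4/7)
through R parallel to LY: direction (-2/3, 1/3); meets LJ at K = (2, -1)
K = L + t·(J−L) with t = -7/4

t = -7/4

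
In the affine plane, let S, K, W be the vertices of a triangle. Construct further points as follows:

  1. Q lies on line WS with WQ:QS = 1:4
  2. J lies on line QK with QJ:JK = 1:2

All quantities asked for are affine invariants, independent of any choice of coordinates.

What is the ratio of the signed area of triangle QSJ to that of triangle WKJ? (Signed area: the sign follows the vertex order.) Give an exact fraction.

[QSJ]:[WKJ] = -2

Work in coordinates with S = (0, 0), K = (1, 0), W = (0, 1).
1. Q lies on line WS with WQ:QS = 1:4 ⇒ Q = (0, 4/5)
2. J lies on line QK with QJ:JK = 1:2 ⇒ J = (1/3, 8/15)
2·[QSJ] = 4/15, 2·[WKJ] = -2/15
[QSJ]:[WKJ] = 4/15:-2/15 = -2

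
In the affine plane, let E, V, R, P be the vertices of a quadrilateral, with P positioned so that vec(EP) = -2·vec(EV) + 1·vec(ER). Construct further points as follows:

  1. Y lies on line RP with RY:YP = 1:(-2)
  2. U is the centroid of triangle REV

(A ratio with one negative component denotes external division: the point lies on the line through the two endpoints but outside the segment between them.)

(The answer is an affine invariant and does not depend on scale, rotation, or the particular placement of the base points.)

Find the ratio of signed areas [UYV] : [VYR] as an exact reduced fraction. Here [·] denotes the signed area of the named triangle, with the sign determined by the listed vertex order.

Choose coordinates E = (0, 0), V = (1, 0), R = (0, 1), P = (-2, 1).
1. Y lies on line RP with RY:YP = 1:(-2) ⇒ Y = (2, 1)
2. U is the centroid of triangle REV ⇒ U = (1/3, 1/3)
2·[UYV] = -1, 2·[VYR] = 2
[UYV]:[VYR] = -1:2 = -1/2

[UYV]:[VYR] = -1/2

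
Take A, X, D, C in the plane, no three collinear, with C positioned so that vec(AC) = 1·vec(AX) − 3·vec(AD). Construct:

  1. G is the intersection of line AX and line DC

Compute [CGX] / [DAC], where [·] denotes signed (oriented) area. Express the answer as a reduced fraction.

[CGX]:[DAC] = -9/4

Work in coordinates with A = (0, 0), X = (1, 0), D = (0, 1), C = (1, -3).
1. G is the intersection of line AX and line DC ⇒ G = (1/4, 0)
2·[CGX] = -9/4, 2·[DAC] = 1
[CGX]:[DAC] = -9/4:1 = -9/4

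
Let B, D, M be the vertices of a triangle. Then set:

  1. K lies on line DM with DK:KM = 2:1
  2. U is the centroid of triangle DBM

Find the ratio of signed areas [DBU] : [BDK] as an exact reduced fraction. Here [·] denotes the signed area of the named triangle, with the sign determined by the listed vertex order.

Set B = (0, 0), D = (1, 0), M = (0, 1); any affine frame gives the same invariant.
1. K lies on line DM with DK:KM = 2:1 ⇒ K = (1/3, 2/3)
2. U is the centroid of triangle DBM ⇒ U = (1/3, 1/3)
2·[DBU] = -1/3, 2·[BDK] = 2/3
[DBU]:[BDK] = -1/3:2/3 = -1/2

[DBU]:[BDK] = -1/2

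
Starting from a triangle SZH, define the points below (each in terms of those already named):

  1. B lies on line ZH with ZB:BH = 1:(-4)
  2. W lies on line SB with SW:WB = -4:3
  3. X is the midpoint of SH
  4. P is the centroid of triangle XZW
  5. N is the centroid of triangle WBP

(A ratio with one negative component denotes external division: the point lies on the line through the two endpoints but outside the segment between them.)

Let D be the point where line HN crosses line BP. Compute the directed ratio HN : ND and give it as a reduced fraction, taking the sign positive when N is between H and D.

Choose coordinates S = (0, 0), Z = (1, 0), H = (0, 1).
1. B lies on line ZH with ZB:BH = 1:(-4) ⇒ B = (4/3, -1/3)
2. W lies on line SB with SW:WB = -4:3 ⇒ W = (16/3, -4/3)
3. X is the midpoint of SH ⇒ X = (0, 1/2)
4. P is the centroid of triangle XZW ⇒ P = (19/9, -5/18)
5. N is the centroid of triangle WBP ⇒ N = (79/27, -35/54)
line HN meets BP at D = (790/351, -94/351)
N = H + t·(D−H) with t = 13/10, so HN:ND = 13/10:-3/10

HN:ND = -13/3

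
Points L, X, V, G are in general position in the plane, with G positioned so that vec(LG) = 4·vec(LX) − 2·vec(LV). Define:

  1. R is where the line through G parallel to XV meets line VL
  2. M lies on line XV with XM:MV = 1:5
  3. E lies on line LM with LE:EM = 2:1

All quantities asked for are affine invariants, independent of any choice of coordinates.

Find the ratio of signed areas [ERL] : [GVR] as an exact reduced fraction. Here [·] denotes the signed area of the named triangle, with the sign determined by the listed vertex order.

Choose coordinates L = (0, 0), X = (1, 0), V = (0, 1), G = (4, -2).
1. R is where the line through G parallel to XV meets line VL ⇒ R = (0, 2)
2. M lies on line XV with XM:MV = 1:5 ⇒ M = (5/6, 1/6)
3. E lies on line LM with LE:EM = 2:1 ⇒ E = (5/9, 1/9)
2·[ERL] = 10/9, 2·[GVR] = -4
[ERL]:[GVR] = 10/9:-4 = -5/18

[ERL]:[GVR] = -5/18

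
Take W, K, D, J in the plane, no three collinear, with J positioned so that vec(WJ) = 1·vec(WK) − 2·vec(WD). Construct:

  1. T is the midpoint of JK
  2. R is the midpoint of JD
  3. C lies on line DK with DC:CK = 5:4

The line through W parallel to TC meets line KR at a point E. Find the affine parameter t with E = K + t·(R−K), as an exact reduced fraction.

Set W = (0, 0), K = (1, 0), D = (0, 1), J = (1, -2); any affine frame gives the same invariant.
1. T is the midpoint of JK ⇒ T = (1, -1)
2. R is the midpoint of JD ⇒ R = (1/2, -1/2)
3. C lies on line DK with DC:CK = 5:4 ⇒ C = (5/9, 4/9)
through W parallel to TC: direction (-4/9, 13/9); meets KR at E = (4/17, -13/17)
E = K + t·(R−K) with t = 26/17

t = 26/17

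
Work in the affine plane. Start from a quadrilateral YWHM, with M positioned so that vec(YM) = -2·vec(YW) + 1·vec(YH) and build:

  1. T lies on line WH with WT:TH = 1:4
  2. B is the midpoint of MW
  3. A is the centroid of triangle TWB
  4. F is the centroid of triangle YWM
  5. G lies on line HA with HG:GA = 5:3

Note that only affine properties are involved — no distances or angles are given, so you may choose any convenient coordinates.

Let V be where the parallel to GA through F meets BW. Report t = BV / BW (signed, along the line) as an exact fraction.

t = 5/84

Set Y = (0, 0), W = (1, 0), H = (0, 1), M = (-2, 1); any affine frame gives the same invariant.
1. T lies on line WH with WT:TH = 1:4 ⇒ T = (4/5, 1/5)
2. B is the midpoint of MW ⇒ B = (-1/2, 1/2)
3. A is the centroid of triangle TWB ⇒ A = (13/30, 7/30)
4. F is the centroid of triangle YWM ⇒ F = (-1/3, 1/3)
5. G lies on line HA with HG:GA = 5:3 ⇒ G = (13/48, 25/48)
through F parallel to GA: direction (13/80, -23/80); meets BW at V = (-23/56, 79/168)
V = B + t·(W−B) with t = 5/84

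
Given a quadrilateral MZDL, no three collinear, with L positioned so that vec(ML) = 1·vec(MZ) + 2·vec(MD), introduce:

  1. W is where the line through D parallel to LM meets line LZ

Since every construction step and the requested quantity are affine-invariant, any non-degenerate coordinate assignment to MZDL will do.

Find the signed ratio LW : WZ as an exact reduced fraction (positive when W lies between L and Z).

LW:WZ = -1/3

Choose coordinates M = (0, 0), Z = (1, 0), D = (0, 1), L = (1, 2).
1. W is where the line through D parallel to LM meets line LZ ⇒ W = (1, 3)
W = L + t·(Z−L) with t = -1/2, so LW:WZ = t:(1−t) = -1/2:3/2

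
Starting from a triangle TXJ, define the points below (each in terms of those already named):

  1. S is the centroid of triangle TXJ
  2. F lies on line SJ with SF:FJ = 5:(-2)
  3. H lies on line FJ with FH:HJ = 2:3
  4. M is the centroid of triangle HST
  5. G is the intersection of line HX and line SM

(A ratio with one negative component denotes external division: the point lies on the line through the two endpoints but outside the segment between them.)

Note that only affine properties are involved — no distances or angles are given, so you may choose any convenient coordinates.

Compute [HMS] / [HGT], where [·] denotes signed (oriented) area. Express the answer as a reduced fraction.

Choose coordinates T = (0, 0), X = (1, 0), J = (0, 1).
1. S is the centroid of triangle TXJ ⇒ S = (1/3, 1/3)
2. F lies on line SJ with SF:FJ = 5:(-2) ⇒ F = (-2/9, 13/9)
3. H lies on line FJ with FH:HJ = 2:3 ⇒ H = (-2/15, 19/15)
4. M is the centroid of triangle HST ⇒ M = (1/15, 8/15)
5. G is the intersection of line HX and line SM ⇒ G = (109/75, -38/75)
2·[HMS] = 7/45, 2·[HGT] = -133/75
[HMS]:[HGT] = 7/45:-133/75 = -5/57

[HMS]:[HGT] = -5/57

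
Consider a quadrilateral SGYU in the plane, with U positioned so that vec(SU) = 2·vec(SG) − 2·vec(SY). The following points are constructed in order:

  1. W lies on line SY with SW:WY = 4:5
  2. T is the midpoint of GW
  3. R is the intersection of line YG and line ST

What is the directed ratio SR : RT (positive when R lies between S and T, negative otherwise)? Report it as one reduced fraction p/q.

Set S = (0, 0), G = (1, 0), Y = (0, 1), U = (2, -2); any affine frame gives the same invariant.
1. W lies on line SY with SW:WY = 4:5 ⇒ W = (0, 4/9)
2. T is the midpoint of GW ⇒ T = (1/2, 2/9)
3. R is the intersection of line YG and line ST ⇒ R = (9/13, 4/13)
R = S + t·(T−S) with t = 18/13, so SR:RT = t:(1−t) = 18/13:-5/13

SR:RT = -18/5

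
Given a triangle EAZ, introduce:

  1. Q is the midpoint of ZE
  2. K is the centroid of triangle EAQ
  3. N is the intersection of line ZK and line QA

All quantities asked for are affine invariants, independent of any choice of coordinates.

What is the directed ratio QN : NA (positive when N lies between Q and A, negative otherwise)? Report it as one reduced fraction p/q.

QN:NA = 1/3

Set E = (0, 0), A = (1, 0), Z = (0, 1); any affine frame gives the same invariant.
1. Q is the midpoint of ZE ⇒ Q = (0, 1/2)
2. K is the centroid of triangle EAQ ⇒ K = (1/3, 1/6)
3. N is the intersection of line ZK and line QA ⇒ N = (1/4, 3/8)
N = Q + t·(A−Q) with t = 1/4, so QN:NA = t:(1−t) = 1/4:3/4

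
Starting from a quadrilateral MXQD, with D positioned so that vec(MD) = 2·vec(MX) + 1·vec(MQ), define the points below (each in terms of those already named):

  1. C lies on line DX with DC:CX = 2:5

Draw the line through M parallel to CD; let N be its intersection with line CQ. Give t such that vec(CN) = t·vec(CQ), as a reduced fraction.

Assign M = (0, 0), X = (1, 0), Q = (0, 1), D = (2, 1) — the answer is frame-independent, so this choice is without loss of generality.
1. C lies on line DX with DC:CX = 2:5 ⇒ C = (12/7, 5/7)
through M parallel to CD: direction (2/7, 2/7); meets CQ at N = (6/7, 6/7)
N = C + t·(Q−C) with t = 1/2

t = 1/2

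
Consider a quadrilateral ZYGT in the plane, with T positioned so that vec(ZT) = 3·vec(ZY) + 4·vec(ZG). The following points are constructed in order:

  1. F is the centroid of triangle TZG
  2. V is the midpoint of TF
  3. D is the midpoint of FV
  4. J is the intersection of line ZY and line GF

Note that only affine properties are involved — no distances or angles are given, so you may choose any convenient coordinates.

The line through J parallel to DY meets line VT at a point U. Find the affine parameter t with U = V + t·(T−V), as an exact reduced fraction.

Choose coordinates Z = (0, 0), Y = (1, 0), G = (0, 1), T = (3, 4).
1. F is the centroid of triangle TZG ⇒ F = (1, 5/3)
2. V is the midpoint of TF ⇒ V = (2, 17/6)
3. D is the midpoint of FV ⇒ D = (3/2, 9/4)
4. J is the intersection of line ZY and line GF ⇒ J = (-3/2, 0)
through J parallel to DY: direction (-1/2, -9/4); meets VT at U = (-15/8, -27/16)
U = V + t·(T−V) with t = -31/8

t = -31/8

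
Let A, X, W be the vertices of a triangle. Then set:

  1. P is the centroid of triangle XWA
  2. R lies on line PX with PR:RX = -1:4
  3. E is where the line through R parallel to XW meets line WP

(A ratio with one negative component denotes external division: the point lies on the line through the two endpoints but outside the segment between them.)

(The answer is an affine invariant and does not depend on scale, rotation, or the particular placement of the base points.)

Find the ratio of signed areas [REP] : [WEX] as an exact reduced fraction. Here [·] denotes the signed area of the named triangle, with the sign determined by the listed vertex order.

[REP]:[WEX] = 1/12

Work in coordinates with A = (0, 0), X = (1, 0), W = (0, 1).
1. P is the centroid of triangle XWA ⇒ P = (1/3, 1/3)
2. R lies on line PX with PR:RX = -1:4 ⇒ R = (1/9, 4/9)
3. E is where the line through R parallel to XW meets line WP ⇒ E = (4/9, 1/9)
2·[REP] = 1/27, 2·[WEX] = 4/9
[REP]:[WEX] = 1/27:4/9 = 1/12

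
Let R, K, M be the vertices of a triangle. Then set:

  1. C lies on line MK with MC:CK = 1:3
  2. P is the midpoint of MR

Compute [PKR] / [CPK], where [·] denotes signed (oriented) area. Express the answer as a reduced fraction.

[PKR]:[CPK] = -4/3

Work in coordinates with R = (0, 0), K = (1, 0), M = (0, 1).
1. C lies on line MK with MC:CK = 1:3 ⇒ C = (1/4, 3/4)
2. P is the midpoint of MR ⇒ P = (0, 1/2)
2·[PKR] = -1/2, 2·[CPK] = 3/8
[PKR]:[CPK] = -1/2:3/8 = -4/3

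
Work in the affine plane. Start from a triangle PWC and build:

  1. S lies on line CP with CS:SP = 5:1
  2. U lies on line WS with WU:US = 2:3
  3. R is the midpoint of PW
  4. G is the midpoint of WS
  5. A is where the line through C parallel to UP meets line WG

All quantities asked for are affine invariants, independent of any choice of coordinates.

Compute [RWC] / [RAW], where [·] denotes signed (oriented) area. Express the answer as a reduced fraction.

[RWC]:[RAW] = -3/2

Work in coordinates with P = (0, 0), W = (1, 0), C = (0, 1).
1. S lies on line CP with CS:SP = 5:1 ⇒ S = (0, 1/6)
2. U lies on line WS with WU:US = 2:3 ⇒ U = (3/5, 1/15)
3. R is the midpoint of PW ⇒ R = (1/2, 0)
4. G is the midpoint of WS ⇒ G = (1/2, 1/12)
5. A is where the line through C parallel to UP meets line WG ⇒ A = (-3, 2/3)
2·[RWC] = 1/2, 2·[RAW] = -1/3
[RWC]:[RAW] = 1/2:-1/3 = -3/2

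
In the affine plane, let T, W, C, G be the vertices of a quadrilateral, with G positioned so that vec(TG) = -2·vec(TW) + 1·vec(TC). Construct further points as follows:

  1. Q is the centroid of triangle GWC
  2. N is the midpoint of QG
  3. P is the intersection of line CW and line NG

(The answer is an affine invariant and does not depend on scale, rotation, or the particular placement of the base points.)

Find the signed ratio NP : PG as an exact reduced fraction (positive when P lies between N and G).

NP:PG = -2/3

Choose coordinates T = (0, 0), W = (1, 0), C = (0, 1), G = (-2, 1).
1. Q is the centroid of triangle GWC ⇒ Q = (-1/3, 2/3)
2. N is the midpoint of QG ⇒ N = (-7/6, 5/6)
3. P is the intersection of line CW and line NG ⇒ P = (1/2, 1/2)
P = N + t·(G−N) with t = -2, so NP:PG = t:(1−t) = -2:3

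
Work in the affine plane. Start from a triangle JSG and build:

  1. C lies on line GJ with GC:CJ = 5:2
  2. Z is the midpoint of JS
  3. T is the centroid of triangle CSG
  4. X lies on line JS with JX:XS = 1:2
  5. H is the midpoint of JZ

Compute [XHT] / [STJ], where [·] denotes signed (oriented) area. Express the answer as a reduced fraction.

[XHT]:[STJ] = -1/12

Assign J = (0, 0), S = (1, 0), G = (0, 1) — the answer is frame-independent, so this choice is without loss of generality.
1. C lies on line GJ with GC:CJ = 5:2 ⇒ C = (0, 2/7)
2. Z is the midpoint of JS ⇒ Z = (1/2, 0)
3. T is the centroid of triangle CSG ⇒ T = (1/3, 3/7)
4. X lies on line JS with JX:XS = 1:2 ⇒ X = (1/3, 0)
5. H is the midpoint of JZ ⇒ H = (1/4, 0)
2·[XHT] = -1/28, 2·[STJ] = 3/7
[XHT]:[STJ] = -1/28:3/7 = -1/12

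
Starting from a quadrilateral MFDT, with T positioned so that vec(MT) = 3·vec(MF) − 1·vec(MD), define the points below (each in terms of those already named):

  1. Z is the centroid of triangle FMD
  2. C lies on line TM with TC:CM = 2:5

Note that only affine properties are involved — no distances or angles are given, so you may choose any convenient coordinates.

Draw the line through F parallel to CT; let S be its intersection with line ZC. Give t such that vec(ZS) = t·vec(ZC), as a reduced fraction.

t = 1/4

Assign M = (0, 0), F = (1, 0), D = (0, 1), T = (3, -1) — the answer is frame-independent, so this choice is without loss of generality.
1. Z is the centroid of triangle FMD ⇒ Z = (1/3, 1/3)
2. C lies on line TM with TC:CM = 2:5 ⇒ C = (15/7, -5/7)
through F parallel to CT: direction (6/7, -2/7); meets ZC at S = (11/14, 1/14)
S = Z + t·(C−Z) with t = 1/4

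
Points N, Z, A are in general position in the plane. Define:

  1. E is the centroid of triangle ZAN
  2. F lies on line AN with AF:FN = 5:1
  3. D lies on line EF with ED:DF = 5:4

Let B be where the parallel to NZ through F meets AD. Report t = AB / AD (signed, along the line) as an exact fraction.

t = 45/41

Work in coordinates with N = (0, 0), Z = (1, 0), A = (0, 1).
1. E is the centroid of triangle ZAN ⇒ E = (1/3, 1/3)
2. F lies on line AN with AF:FN = 5:1 ⇒ F = (0, 1/6)
3. D lies on line EF with ED:DF = 5:4 ⇒ D = (4/27, 13/54)
through F parallel to NZ: direction (1, 0); meets AD at B = (20/123, 1/6)
B = A + t·(D−A) with t = 45/41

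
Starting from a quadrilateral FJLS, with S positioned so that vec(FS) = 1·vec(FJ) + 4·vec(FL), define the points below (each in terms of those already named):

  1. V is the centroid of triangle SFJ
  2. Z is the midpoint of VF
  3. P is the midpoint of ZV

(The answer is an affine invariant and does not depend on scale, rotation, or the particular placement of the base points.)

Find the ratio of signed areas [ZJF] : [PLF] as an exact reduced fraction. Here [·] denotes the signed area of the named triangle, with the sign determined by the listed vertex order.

Choose coordinates F = (0, 0), J = (1, 0), L = (0, 1), S = (1, 4).
1. V is the centroid of triangle SFJ ⇒ V = (2/3, 4/3)
2. Z is the midpoint of VF ⇒ Z = (1/3, 2/3)
3. P is the midpoint of ZV ⇒ P = (1/2, 1)
2·[ZJF] = -2/3, 2·[PLF] = 1/2
[ZJF]:[PLF] = -2/3:1/2 = -4/3

[ZJF]:[PLF] = -4/3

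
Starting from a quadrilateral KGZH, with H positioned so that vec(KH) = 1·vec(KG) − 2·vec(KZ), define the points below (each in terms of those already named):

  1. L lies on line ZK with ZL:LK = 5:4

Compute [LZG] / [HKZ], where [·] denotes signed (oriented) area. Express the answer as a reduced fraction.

Set K = (0, 0), G = (1, 0), Z = (0, 1), H = (1, -2); any affine frame gives the same invariant.
1. L lies on line ZK with ZL:LK = 5:4 ⇒ L = (0, 4/9)
2·[LZG] = -5/9, 2·[HKZ] = -1
[LZG]:[HKZ] = -5/9:-1 = 5/9

[LZG]:[HKZ] = 5/9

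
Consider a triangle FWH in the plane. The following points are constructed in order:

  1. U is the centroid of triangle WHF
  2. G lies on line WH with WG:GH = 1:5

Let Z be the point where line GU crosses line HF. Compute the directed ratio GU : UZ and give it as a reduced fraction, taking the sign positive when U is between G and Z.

GU:UZ = 3/2

Choose coordinates F = (0, 0), W = (1, 0), H = (0, 1).
1. U is the centroid of triangle WHF ⇒ U = (1/3, 1/3)
2. G lies on line WH with WG:GH = 1:5 ⇒ G = (5/6, 1/6)
line GU meets HF at Z = (0, 4/9)
U = G + t·(Z−G) with t = 3/5, so GU:UZ = 3/5:2/5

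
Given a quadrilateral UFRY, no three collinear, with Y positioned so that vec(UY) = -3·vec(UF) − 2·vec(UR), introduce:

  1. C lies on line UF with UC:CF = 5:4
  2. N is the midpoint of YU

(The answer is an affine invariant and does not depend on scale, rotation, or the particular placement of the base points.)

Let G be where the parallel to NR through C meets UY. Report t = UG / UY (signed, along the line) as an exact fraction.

Work in coordinates with U = (0, 0), F = (1, 0), R = (0, 1), Y = (-3, -2).
1. C lies on line UF with UC:CF = 5:4 ⇒ C = (5/9, 0)
2. N is the midpoint of YU ⇒ N = (-3/2, -1)
through C parallel to NR: direction (3/2, 2); meets UY at G = (10/9, 20/27)
G = U + t·(Y−U) with t = -10/27

t = -10/27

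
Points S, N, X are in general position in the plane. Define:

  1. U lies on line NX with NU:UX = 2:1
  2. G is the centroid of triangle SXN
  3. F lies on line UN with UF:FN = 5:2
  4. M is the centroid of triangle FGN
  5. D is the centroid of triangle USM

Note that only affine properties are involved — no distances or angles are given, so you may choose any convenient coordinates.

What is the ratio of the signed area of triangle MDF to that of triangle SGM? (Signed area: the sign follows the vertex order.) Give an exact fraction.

Set S = (0, 0), N = (1, 0), X = (0, 1); any affine frame gives the same invariant.
1. U lies on line NX with NU:UX = 2:1 ⇒ U = (1/3, 2/3)
2. G is the centroid of triangle SXN ⇒ G = (1/3, 1/3)
3. F lies on line UN with UF:FN = 5:2 ⇒ F = (17/21, 4/21)
4. M is the centroid of triangle FGN ⇒ M = (5/7, 11/63)
5. D is the centroid of triangle USM ⇒ D = (22/63, 53/189)
2·[MDF] = -1/63, 2·[SGM] = -34/189
[MDF]:[SGM] = -1/63:-34/189 = 3/34

[MDF]:[SGM] = 3/34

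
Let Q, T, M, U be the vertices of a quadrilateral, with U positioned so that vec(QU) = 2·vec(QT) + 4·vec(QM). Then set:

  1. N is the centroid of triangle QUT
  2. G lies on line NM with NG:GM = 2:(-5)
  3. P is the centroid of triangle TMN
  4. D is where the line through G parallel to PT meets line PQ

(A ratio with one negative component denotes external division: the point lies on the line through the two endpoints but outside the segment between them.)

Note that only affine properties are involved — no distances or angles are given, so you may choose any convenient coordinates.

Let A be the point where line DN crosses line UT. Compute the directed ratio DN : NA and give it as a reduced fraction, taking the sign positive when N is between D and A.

DN:NA = -47/36

Set Q = (0, 0), T = (1, 0), M = (0, 1), U = (2, 4); any affine frame gives the same invariant.
1. N is the centroid of triangle QUT ⇒ N = (1, 4/3)
2. G lies on line NM with NG:GM = 2:(-5) ⇒ G = (5/3, 14/9)
3. P is the centroid of triangle TMN ⇒ P = (2/3, 7/9)
4. D is where the line through G parallel to PT meets line PQ ⇒ D = (14/9, 49/27)
line DN meets UT at A = (67/47, 80/47)
N = D + t·(A−D) with t = 47/11, so DN:NA = 47/11:-36/11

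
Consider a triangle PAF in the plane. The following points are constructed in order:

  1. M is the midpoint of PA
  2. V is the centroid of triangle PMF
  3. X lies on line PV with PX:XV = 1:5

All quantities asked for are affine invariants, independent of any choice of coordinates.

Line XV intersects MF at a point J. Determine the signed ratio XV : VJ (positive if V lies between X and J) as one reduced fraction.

Set P = (0, 0), A = (1, 0), F = (0, 1); any affine frame gives the same invariant.
1. M is the midpoint of PA ⇒ M = (1/2, 0)
2. V is the centroid of triangle PMF ⇒ V = (1/6, 1/3)
3. X lies on line PV with PX:XV = 1:5 ⇒ X = (1/36, 1/18)
line XV meets MF at J = (1/4, 1/2)
V = X + t·(J−X) with t = 5/8, so XV:VJ = 5/8:3/8

XV:VJ = 5/3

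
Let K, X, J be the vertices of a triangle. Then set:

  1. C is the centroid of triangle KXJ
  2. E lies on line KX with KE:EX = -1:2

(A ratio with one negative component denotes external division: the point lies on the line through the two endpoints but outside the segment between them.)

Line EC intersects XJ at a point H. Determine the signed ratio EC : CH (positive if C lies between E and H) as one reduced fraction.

Assign K = (0, 0), X = (1, 0), J = (0, 1) — the answer is frame-independent, so this choice is without loss of generality.
1. C is the centroid of triangle KXJ ⇒ C = (1/3, 1/3)
2. E lies on line KX with KE:EX = -1:2 ⇒ E = (-1, 0)
line EC meets XJ at H = (3/5, 2/5)
C = E + t·(H−E) with t = 5/6, so EC:CH = 5/6:1/6

EC:CH = 5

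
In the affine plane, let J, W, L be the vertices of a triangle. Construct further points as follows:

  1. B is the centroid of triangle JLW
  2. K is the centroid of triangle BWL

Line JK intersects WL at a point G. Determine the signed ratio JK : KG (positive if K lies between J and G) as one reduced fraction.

Work in coordinates with J = (0, 0), W = (1, 0), L = (0, 1).
1. B is the centroid of triangle JLW ⇒ B = (1/3, 1/3)
2. K is the centroid of triangle BWL ⇒ K = (4/9, 4/9)
line JK meets WL at G = (1/2, 1/2)
K = J + t·(G−J) with t = 8/9, so JK:KG = 8/9:1/9

JK:KG = 8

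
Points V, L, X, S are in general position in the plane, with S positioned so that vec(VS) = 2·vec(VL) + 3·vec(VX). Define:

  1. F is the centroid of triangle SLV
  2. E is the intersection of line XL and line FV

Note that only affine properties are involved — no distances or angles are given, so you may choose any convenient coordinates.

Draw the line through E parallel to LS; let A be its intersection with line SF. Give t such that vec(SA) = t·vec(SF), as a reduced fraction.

t = 2

Set V = (0, 0), L = (1, 0), X = (0, 1), S = (2, 3); any affine frame gives the same invariant.
1. F is the centroid of triangle SLV ⇒ F = (1, 1)
2. E is the intersection of line XL and line FV ⇒ E = (1/2, 1/2)
through E parallel to LS: direction (1, 3); meets SF at A = (0, -1)
A = S + t·(F−S) with t = 2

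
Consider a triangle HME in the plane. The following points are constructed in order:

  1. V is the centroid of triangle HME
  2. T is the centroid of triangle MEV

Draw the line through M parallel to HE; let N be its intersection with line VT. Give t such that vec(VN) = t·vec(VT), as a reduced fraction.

t = 6

Assign H = (0, 0), M = (1, 0), E = (0, 1) — the answer is frame-independent, so this choice is without loss of generality.
1. V is the centroid of triangle HME ⇒ V = (1/3, 1/3)
2. T is the centroid of triangle MEV ⇒ T = (4/9, 4/9)
through M parallel to HE: direction (0, 1); meets VT at N = (1, 1)
N = V + t·(T−V) with t = 6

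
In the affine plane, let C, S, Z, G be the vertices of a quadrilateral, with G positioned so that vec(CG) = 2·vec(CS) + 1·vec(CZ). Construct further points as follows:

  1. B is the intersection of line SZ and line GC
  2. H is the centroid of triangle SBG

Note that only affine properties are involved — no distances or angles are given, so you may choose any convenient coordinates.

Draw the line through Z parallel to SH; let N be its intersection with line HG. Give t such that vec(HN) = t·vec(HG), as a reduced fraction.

Work in coordinates with C = (0, 0), S = (1, 0), Z = (0, 1), G = (2, 1).
1. B is the intersection of line SZ and line GC ⇒ B = (2/3, 1/3)
2. H is the centroid of triangle SBG ⇒ H = (11/9, 4/9)
through Z parallel to SH: direction (2/9, 4/9); meets HG at N = (-10/9, -11/9)
N = H + t·(G−H) with t = -3

t = -3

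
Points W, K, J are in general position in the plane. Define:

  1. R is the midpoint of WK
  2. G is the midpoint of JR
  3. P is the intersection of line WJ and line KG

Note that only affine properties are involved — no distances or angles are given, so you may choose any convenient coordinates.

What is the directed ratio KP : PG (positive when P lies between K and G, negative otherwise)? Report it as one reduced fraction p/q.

KP:PG = -4

Work in coordinates with W = (0, 0), K = (1, 0), J = (0, 1).
1. R is the midpoint of WK ⇒ R = (1/2, 0)
2. G is the midpoint of JR ⇒ G = (1/4, 1/2)
3. P is the intersection of line WJ and line KG ⇒ P = (0, 2/3)
P = K + t·(G−K) with t = 4/3, so KP:PG = t:(1−t) = 4/3:-1/3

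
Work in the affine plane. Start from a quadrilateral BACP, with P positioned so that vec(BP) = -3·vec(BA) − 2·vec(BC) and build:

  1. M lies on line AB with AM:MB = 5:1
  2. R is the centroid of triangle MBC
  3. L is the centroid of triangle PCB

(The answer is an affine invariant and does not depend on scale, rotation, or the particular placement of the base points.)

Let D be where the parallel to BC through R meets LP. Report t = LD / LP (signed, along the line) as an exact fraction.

Set B = (0, 0), A = (1, 0), C = (0, 1), P = (-3, -2); any affine frame gives the same invariant.
1. M lies on line AB with AM:MB = 5:1 ⇒ M = (1/6, 0)
2. R is the centroid of triangle MBC ⇒ R = (1/18, 1/3)
3. L is the centroid of triangle PCB ⇒ L = (-1, -1/3)
through R parallel to BC: direction (0, 1); meets LP at D = (1/18, 59/108)
D = L + t·(P−L) with t = -19/36

t = -19/36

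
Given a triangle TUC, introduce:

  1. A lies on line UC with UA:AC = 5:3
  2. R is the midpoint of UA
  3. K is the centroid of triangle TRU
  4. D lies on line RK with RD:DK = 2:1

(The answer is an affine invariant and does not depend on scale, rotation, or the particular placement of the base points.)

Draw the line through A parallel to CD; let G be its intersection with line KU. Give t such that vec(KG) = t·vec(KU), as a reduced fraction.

Set T = (0, 0), U = (1, 0), C = (0, 1); any affine frame gives the same invariant.
1. A lies on line UC with UA:AC = 5:3 ⇒ A = (3/8, 5/8)
2. R is the midpoint of UA ⇒ R = (11/16, 5/16)
3. K is the centroid of triangle TRU ⇒ K = (9/16, 5/48)
4. D lies on line RK with RD:DK = 2:1 ⇒ D = (29/48, 25/144)
through A parallel to CD: direction (29/48, -119/144); meets KU at G = (137/172, 25/516)
G = K + t·(U−K) with t = 23/43

t = 23/43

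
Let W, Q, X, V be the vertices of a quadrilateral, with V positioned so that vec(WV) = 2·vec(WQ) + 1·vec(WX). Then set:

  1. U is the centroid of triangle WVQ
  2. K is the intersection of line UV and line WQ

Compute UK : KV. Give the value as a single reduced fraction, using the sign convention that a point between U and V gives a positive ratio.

Work in coordinates with W = (0, 0), Q = (1, 0), X = (0, 1), V = (2, 1).
1. U is the centroid of triangle WVQ ⇒ U = (1, 1/3)
2. K is the intersection of line UV and line WQ ⇒ K = (1/2, 0)
K = U + t·(V−U) with t = -1/2, so UK:KV = t:(1−t) = -1/2:3/2

UK:KV = -1/3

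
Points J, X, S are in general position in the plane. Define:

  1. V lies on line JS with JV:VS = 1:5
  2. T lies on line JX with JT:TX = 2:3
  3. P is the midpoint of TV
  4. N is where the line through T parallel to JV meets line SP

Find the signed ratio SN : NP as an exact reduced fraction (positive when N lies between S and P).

SN:NP = -2

Set J = (0, 0), X = (1, 0), S = (0, 1); any affine frame gives the same invariant.
1. V lies on line JS with JV:VS = 1:5 ⇒ V = (0, 1/6)
2. T lies on line JX with JT:TX = 2:3 ⇒ T = (2/5, 0)
3. P is the midpoint of TV ⇒ P = (1/5, 1/12)
4. N is where the line through T parallel to JV meets line SP ⇒ N = (2/5, -5/6)
N = S + t·(P−S) with t = 2, so SN:NP = t:(1−t) = 2:-1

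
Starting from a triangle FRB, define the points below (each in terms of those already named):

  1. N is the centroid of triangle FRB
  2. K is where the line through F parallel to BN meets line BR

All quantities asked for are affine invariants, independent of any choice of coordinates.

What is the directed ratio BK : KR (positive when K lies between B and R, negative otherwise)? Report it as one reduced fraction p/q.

Choose coordinates F = (0, 0), R = (1, 0), B = (0, 1).
1. N is the centroid of triangle FRB ⇒ N = (1/3, 1/3)
2. K is where the line through F parallel to BN meets line BR ⇒ K = (-1, 2)
K = B + t·(R−B) with t = -1, so BK:KR = t:(1−t) = -1:2

BK:KR = -1/2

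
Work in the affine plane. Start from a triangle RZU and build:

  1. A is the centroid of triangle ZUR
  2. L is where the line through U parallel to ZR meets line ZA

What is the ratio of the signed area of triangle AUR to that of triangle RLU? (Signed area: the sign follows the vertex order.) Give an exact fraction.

[AUR]:[RLU] = -1/3

Assign R = (0, 0), Z = (1, 0), U = (0, 1) — the answer is frame-independent, so this choice is without loss of generality.
1. A is the centroid of triangle ZUR ⇒ A = (1/3, 1/3)
2. L is where the line through U parallel to ZR meets line ZA ⇒ L = (-1, 1)
2·[AUR] = 1/3, 2·[RLU] = -1
[AUR]:[RLU] = 1/3:-1 = -1/3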